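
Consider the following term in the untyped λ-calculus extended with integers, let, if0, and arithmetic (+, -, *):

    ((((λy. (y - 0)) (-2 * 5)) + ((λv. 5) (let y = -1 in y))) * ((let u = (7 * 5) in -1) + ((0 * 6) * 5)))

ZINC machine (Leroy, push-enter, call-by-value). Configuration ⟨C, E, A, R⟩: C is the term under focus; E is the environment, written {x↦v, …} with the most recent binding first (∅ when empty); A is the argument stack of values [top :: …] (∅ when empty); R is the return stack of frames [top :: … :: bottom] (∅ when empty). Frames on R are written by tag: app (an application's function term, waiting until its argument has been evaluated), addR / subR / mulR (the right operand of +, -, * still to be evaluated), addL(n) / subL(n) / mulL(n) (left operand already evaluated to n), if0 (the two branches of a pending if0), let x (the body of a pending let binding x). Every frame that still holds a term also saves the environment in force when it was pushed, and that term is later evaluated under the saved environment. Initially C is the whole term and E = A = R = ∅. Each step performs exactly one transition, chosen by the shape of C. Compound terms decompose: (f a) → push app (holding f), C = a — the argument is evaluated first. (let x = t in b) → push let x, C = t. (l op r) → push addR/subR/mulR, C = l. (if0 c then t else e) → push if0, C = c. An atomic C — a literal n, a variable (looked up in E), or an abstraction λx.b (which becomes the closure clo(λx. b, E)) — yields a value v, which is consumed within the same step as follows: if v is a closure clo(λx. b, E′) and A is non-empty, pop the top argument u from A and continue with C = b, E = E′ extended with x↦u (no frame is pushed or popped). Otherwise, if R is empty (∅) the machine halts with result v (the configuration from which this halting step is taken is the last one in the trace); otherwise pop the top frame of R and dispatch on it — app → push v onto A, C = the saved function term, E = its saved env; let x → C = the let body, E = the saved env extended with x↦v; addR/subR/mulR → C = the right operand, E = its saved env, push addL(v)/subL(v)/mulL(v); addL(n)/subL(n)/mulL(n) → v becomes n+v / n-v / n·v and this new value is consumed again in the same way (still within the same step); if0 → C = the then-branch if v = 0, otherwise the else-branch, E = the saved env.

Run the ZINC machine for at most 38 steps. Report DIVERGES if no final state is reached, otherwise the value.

Answer: 5

Derivation:
[0] <C=((((λy. (y - 0)) (-2 * 5)) + ((λv. 5) (let y = -1 in y))) * ((let u = (7 * 5) in -1) + ((0 * 6) * 5))), E=∅, A=∅, R=∅>
[1] <C=(((λy. (y - 0)) (-2 * 5)) + ((λv. 5) (let y = -1 in y))), E=∅, A=∅, R=[mulR]>
[2] <C=((λy. (y - 0)) (-2 * 5)), E=∅, A=∅, R=[addR :: mulR]>
[3] <C=(-2 * 5), E=∅, A=∅, R=[app :: addR :: mulR]>
[4] <C=-2, E=∅, A=∅, R=[mulR :: app :: addR :: mulR]>
[5] <C=5, E=∅, A=∅, R=[mulL(-2) :: app :: addR :: mulR]>
[6] <C=(λy. (y - 0)), E=∅, A=[-10], R=[addR :: mulR]>
[7] <C=(y - 0), E={y↦-10}, A=∅, R=[addR :: mulR]>
[8] <C=y, E={y↦-10}, A=∅, R=[subR :: addR :: mulR]>
[9] <C=0, E={y↦-10}, A=∅, R=[subL(-10) :: addR :: mulR]>
[10] <C=((λv. 5) (let y = -1 in y)), E=∅, A=∅, R=[addL(-10) :: mulR]>
[11] <C=(let y = -1 in y), E=∅, A=∅, R=[app :: addL(-10) :: mulR]>
[12] <C=-1, E=∅, A=∅, R=[let y :: app :: addL(-10) :: mulR]>
[13] <C=y, E={y↦-1}, A=∅, R=[app :: addL(-10) :: mulR]>
[14] <C=(λv. 5), E=∅, A=[-1], R=[addL(-10) :: mulR]>
[15] <C=5, E={v↦-1}, A=∅, R=[addL(-10) :: mulR]>
[16] <C=((let u = (7 * 5) in -1) + ((0 * 6) * 5)), E=∅, A=∅, R=[mulL(-5)]>
[17] <C=(let u = (7 * 5) in -1), E=∅, A=∅, R=[addR :: mulL(-5)]>
[18] <C=(7 * 5), E=∅, A=∅, R=[let u :: addR :: mulL(-5)]>
[19] <C=7, E=∅, A=∅, R=[mulR :: let u :: addR :: mulL(-5)]>
[20] <C=5, E=∅, A=∅, R=[mulL(7) :: let u :: addR :: mulL(-5)]>
[21] <C=-1, E={u↦35}, A=∅, R=[addR :: mulL(-5)]>
[22] <C=((0 * 6) * 5), E=∅, A=∅, R=[addL(-1) :: mulL(-5)]>
[23] <C=(0 * 6), E=∅, A=∅, R=[mulR :: addL(-1) :: mulL(-5)]>
[24] <C=0, E=∅, A=∅, R=[mulR :: mulR :: addL(-1) :: mulL(-5)]>
[25] <C=6, E=∅, A=∅, R=[mulL(0) :: mulR :: addL(-1) :: mulL(-5)]>
[26] <C=5, E=∅, A=∅, R=[mulL(0) :: addL(-1) :: mulL(-5)]>
→ final value 5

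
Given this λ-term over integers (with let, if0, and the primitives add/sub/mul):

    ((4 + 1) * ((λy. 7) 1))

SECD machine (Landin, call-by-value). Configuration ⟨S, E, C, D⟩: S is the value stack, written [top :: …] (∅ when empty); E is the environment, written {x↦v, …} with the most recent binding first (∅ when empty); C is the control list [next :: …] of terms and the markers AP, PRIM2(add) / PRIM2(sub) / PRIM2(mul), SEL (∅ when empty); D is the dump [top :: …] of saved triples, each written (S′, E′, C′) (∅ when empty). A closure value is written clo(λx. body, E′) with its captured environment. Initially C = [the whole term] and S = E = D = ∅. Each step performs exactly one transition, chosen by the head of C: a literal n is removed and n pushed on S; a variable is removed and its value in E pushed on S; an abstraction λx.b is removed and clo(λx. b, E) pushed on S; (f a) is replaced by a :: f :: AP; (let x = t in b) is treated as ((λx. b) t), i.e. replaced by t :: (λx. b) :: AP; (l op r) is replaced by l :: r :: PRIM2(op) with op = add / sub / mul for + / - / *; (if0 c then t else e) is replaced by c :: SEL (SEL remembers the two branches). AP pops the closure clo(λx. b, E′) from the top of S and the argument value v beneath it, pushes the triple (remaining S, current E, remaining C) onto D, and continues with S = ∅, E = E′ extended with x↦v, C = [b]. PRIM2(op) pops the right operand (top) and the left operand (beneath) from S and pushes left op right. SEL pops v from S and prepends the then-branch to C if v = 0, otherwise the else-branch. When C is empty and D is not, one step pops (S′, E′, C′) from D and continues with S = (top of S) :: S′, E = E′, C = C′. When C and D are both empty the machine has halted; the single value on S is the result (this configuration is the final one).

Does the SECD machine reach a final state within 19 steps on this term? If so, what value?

step 0: [S=∅ | E=∅ | C=[((4 + 1) * ((λy. 7) 1))] | D=∅]
step 1: [S=∅ | E=∅ | C=[(4 + 1) :: ((λy. 7) 1) :: PRIM2(mul)] | D=∅]
step 2: [S=∅ | E=∅ | C=[4 :: 1 :: PRIM2(add) :: ((λy. 7) 1) :: PRIM2(mul)] | D=∅]
step 3: [S=[4] | E=∅ | C=[1 :: PRIM2(add) :: ((λy. 7) 1) :: PRIM2(mul)] | D=∅]
step 4: [S=[1 :: 4] | E=∅ | C=[PRIM2(add) :: ((λy. 7) 1) :: PRIM2(mul)] | D=∅]
step 5: [S=[5] | E=∅ | C=[((λy. 7) 1) :: PRIM2(mul)] | D=∅]
step 6: [S=[5] | E=∅ | C=[1 :: (λy. 7) :: AP :: PRIM2(mul)] | D=∅]
step 7: [S=[1 :: 5] | E=∅ | C=[(λy. 7) :: AP :: PRIM2(mul)] | D=∅]
step 8: [S=[clo(λy. 7, ∅) :: 1 :: 5] | E=∅ | C=[AP :: PRIM2(mul)] | D=∅]
step 9: [S=∅ | E={y↦1} | C=[7] | D=[([5], ∅, [PRIM2(mul)])]]
step 10: [S=[7] | E={y↦1} | C=∅ | D=[([5], ∅, [PRIM2(mul)])]]
step 11: [S=[7 :: 5] | E=∅ | C=[PRIM2(mul)] | D=∅]
step 12: [S=[35] | E=∅ | C=∅ | D=∅]
→ final value 35

Answer: 35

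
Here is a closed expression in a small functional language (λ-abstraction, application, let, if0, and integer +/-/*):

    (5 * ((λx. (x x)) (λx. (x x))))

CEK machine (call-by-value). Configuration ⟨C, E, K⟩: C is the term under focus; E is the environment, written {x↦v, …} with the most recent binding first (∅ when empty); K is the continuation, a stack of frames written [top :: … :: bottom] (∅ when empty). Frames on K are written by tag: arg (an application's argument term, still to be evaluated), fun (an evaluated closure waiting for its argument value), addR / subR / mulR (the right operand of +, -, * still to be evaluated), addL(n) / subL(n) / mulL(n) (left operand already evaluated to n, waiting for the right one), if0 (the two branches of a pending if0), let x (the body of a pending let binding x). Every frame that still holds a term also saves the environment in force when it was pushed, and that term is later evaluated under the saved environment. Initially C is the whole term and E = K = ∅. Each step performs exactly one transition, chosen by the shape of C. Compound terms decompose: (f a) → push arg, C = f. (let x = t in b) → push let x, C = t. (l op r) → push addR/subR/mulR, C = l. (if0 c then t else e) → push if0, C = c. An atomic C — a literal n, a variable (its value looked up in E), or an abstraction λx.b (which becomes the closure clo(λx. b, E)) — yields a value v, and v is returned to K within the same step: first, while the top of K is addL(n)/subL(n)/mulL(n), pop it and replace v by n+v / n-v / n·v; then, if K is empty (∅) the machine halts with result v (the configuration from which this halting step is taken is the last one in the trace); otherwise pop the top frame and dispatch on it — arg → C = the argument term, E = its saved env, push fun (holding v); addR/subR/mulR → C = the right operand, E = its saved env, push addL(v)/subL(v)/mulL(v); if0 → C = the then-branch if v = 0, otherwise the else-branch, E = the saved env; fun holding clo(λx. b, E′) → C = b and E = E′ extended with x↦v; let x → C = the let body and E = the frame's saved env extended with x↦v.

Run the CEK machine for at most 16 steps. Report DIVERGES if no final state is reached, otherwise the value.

Answer: DIVERGES (no final state within 16 steps)

Machine steps:
t=0: [C=(5 * ((λx. (x x)) (λx. (x x)))) | E=∅ | K=∅]
t=1: [C=5 | E=∅ | K=[mulR]]
t=2: [C=((λx. (x x)) (λx. (x x))) | E=∅ | K=[mulL(5)]]
t=3: [C=(λx. (x x)) | E=∅ | K=[arg :: mulL(5)]]
t=4: [C=(λx. (x x)) | E=∅ | K=[fun :: mulL(5)]]
t=5: [C=(x x) | E={x↦clo(λx. (x x), ∅)} | K=[mulL(5)]]
t=6: [C=x | E={x↦clo(λx. (x x), ∅)} | K=[arg :: mulL(5)]]
t=7: [C=x | E={x↦clo(λx. (x x), ∅)} | K=[fun :: mulL(5)]]
… configuration repeats with period 3 (steps 5–7 recur indefinitely) …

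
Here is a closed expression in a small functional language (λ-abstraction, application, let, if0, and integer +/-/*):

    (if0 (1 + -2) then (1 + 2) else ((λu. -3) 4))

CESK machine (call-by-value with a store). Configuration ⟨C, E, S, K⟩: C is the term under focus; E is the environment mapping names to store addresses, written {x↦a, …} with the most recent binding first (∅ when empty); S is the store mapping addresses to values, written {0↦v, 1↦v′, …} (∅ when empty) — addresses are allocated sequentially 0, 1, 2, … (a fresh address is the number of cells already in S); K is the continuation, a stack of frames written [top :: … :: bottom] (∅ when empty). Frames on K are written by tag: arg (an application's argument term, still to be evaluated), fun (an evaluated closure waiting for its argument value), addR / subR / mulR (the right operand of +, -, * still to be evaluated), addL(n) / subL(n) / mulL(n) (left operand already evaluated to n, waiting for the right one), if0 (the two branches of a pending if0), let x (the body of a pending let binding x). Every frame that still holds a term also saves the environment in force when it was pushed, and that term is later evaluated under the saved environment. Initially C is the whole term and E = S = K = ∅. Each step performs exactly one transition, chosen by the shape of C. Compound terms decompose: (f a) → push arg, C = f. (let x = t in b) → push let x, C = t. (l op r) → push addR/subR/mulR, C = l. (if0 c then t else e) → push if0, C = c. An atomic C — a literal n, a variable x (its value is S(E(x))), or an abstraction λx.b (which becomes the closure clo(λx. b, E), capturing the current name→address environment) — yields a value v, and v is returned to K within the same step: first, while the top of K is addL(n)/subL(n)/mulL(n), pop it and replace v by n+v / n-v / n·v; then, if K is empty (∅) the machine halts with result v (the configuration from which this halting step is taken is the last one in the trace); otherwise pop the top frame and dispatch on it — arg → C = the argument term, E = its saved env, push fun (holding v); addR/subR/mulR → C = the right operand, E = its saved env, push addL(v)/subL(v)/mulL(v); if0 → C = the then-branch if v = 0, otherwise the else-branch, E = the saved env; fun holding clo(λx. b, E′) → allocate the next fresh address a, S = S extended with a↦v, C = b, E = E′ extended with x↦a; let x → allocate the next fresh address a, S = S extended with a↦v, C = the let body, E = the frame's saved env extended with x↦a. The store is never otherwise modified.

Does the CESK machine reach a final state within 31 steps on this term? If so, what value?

[0] <C=(if0 (1 + -2) then (1 + 2) else ((λu. -3) 4)), E=∅, S=∅, K=∅>
[1] <C=(1 + -2), E=∅, S=∅, K=[if0]>
[2] <C=1, E=∅, S=∅, K=[addR :: if0]>
[3] <C=-2, E=∅, S=∅, K=[addL(1) :: if0]>
[4] <C=((λu. -3) 4), E=∅, S=∅, K=∅>
[5] <C=(λu. -3), E=∅, S=∅, K=[arg]>
[6] <C=4, E=∅, S=∅, K=[fun]>
[7] <C=-3, E={u↦0}, S={0↦4}, K=∅>
→ final value -3

Answer: -3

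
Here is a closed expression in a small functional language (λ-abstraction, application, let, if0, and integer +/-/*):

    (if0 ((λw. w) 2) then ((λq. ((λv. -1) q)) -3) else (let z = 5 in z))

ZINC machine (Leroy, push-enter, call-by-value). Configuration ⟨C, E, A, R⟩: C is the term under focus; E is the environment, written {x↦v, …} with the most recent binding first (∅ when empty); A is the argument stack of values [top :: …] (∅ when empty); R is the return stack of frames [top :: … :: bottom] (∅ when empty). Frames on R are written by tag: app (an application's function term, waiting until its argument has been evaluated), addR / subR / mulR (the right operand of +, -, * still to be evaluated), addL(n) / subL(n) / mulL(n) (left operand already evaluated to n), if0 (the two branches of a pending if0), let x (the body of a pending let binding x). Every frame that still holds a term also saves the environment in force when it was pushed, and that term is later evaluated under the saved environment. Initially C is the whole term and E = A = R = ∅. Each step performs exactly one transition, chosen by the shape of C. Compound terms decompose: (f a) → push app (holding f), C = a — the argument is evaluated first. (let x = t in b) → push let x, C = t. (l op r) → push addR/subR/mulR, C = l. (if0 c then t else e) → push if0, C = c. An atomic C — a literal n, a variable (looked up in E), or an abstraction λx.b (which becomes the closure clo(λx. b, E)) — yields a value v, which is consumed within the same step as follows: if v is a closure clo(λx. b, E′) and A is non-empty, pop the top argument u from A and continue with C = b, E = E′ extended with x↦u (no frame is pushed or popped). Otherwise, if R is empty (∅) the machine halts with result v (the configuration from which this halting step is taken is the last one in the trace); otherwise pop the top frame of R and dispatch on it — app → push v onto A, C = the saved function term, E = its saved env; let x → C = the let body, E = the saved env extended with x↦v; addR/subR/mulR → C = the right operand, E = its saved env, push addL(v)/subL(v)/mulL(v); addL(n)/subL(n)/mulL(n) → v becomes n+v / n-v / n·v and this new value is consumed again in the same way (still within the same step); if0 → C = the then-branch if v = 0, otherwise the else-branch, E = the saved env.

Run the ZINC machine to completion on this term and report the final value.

t=0: <C=(if0 ((λw. w) 2) then ((λq. ((λv. -1) q)) -3) else (let z = 5 in z)), E=∅, A=∅, R=∅>
t=1: <C=((λw. w) 2), E=∅, A=∅, R=[if0]>
t=2: <C=2, E=∅, A=∅, R=[app :: if0]>
t=3: <C=(λw. w), E=∅, A=[2], R=[if0]>
t=4: <C=w, E={w↦2}, A=∅, R=[if0]>
t=5: <C=(let z = 5 in z), E=∅, A=∅, R=∅>
t=6: <C=5, E=∅, A=∅, R=[let z]>
t=7: <C=z, E={z↦5}, A=∅, R=∅>
→ final value 5

Answer: 5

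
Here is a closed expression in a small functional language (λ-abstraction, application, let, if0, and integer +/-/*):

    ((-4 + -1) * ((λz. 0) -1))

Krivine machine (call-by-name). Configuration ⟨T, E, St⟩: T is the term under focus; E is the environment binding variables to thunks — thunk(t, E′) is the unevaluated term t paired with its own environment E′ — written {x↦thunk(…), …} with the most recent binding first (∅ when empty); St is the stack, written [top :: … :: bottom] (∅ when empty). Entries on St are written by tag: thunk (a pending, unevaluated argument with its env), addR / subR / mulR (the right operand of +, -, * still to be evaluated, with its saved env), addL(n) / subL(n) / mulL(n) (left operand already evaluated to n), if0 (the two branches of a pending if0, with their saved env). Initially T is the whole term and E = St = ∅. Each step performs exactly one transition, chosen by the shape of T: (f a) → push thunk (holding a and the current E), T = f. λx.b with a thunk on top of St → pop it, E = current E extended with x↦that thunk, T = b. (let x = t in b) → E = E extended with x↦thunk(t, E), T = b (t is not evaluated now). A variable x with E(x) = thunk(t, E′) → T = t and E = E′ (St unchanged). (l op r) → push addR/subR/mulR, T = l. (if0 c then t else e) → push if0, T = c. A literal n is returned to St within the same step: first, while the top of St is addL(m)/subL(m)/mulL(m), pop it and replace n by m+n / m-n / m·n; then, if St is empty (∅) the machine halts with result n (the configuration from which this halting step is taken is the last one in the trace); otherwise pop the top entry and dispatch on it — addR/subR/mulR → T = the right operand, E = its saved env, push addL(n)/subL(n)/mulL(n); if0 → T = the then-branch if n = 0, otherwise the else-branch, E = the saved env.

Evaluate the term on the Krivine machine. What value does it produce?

Answer: 0

Derivation:
[0] [T=((-4 + -1) * ((λz. 0) -1)) | E=∅ | St=∅]
[1] [T=(-4 + -1) | E=∅ | St=[mulR]]
[2] [T=-4 | E=∅ | St=[addR :: mulR]]
[3] [T=-1 | E=∅ | St=[addL(-4) :: mulR]]
[4] [T=((λz. 0) -1) | E=∅ | St=[mulL(-5)]]
[5] [T=(λz. 0) | E=∅ | St=[thunk :: mulL(-5)]]
[6] [T=0 | E={z↦thunk(-1, ∅)} | St=[mulL(-5)]]
→ final value 0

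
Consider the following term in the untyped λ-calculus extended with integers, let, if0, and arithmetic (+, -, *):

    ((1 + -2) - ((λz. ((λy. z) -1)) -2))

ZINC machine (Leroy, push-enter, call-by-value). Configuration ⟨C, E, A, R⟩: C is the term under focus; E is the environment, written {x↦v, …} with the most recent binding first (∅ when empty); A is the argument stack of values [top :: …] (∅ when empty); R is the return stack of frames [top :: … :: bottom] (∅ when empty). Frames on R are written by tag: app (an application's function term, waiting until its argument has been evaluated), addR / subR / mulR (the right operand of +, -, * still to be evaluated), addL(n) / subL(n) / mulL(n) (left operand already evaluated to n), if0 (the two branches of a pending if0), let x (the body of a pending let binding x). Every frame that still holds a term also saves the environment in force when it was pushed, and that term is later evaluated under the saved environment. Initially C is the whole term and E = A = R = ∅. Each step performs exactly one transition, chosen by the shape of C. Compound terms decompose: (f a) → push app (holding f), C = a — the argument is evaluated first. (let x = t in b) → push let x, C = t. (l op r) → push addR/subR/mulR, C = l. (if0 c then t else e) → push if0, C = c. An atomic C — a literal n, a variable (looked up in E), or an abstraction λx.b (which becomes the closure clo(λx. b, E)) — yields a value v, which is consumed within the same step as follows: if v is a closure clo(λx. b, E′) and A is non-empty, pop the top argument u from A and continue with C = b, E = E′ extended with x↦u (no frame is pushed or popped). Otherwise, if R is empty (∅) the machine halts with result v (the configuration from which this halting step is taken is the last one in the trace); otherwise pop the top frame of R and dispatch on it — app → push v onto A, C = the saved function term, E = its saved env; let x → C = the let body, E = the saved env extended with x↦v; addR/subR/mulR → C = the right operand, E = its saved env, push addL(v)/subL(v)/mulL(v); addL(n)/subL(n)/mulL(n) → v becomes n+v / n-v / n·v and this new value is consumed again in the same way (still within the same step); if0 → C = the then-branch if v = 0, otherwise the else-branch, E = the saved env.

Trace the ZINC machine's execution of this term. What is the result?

Answer: 1

Machine steps:
step 0: [C=((1 + -2) - ((λz. ((λy. z) -1)) -2)) | E=∅ | A=∅ | R=∅]
step 1: [C=(1 + -2) | E=∅ | A=∅ | R=[subR]]
step 2: [C=1 | E=∅ | A=∅ | R=[addR :: subR]]
step 3: [C=-2 | E=∅ | A=∅ | R=[addL(1) :: subR]]
step 4: [C=((λz. ((λy. z) -1)) -2) | E=∅ | A=∅ | R=[subL(-1)]]
step 5: [C=-2 | E=∅ | A=∅ | R=[app :: subL(-1)]]
step 6: [C=(λz. ((λy. z) -1)) | E=∅ | A=[-2] | R=[subL(-1)]]
step 7: [C=((λy. z) -1) | E={z↦-2} | A=∅ | R=[subL(-1)]]
step 8: [C=-1 | E={z↦-2} | A=∅ | R=[app :: subL(-1)]]
step 9: [C=(λy. z) | E={z↦-2} | A=[-1] | R=[subL(-1)]]
step 10: [C=z | E={y↦-1, z↦-2} | A=∅ | R=[subL(-1)]]
→ final value 1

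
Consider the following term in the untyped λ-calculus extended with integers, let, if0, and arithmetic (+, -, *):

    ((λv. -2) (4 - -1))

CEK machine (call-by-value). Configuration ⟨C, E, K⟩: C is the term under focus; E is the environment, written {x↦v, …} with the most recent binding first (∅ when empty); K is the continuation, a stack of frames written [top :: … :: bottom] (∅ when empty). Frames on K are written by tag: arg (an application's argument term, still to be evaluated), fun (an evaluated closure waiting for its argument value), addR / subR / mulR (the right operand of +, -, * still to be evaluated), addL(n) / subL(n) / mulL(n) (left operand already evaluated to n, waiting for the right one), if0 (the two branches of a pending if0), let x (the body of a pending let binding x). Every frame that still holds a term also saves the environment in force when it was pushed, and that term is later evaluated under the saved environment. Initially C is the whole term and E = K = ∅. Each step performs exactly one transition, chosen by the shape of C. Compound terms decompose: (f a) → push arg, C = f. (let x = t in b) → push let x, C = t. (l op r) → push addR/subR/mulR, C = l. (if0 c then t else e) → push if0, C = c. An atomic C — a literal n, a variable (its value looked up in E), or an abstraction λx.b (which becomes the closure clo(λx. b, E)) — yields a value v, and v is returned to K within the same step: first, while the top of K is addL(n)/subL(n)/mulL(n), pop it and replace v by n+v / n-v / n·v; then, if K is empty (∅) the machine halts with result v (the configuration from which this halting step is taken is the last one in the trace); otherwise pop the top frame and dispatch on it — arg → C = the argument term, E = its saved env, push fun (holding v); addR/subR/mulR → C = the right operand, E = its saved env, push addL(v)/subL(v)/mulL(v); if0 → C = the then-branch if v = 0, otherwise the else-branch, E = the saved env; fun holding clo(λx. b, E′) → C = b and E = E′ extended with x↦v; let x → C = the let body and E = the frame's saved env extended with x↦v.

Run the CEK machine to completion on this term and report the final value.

Answer: -2

Machine steps:
step 0: <C=((λv. -2) (4 - -1)), E=∅, K=∅>
step 1: <C=(λv. -2), E=∅, K=[arg]>
step 2: <C=(4 - -1), E=∅, K=[fun]>
step 3: <C=4, E=∅, K=[subR :: fun]>
step 4: <C=-1, E=∅, K=[subL(4) :: fun]>
step 5: <C=-2, E={v↦5}, K=∅>
→ final value -2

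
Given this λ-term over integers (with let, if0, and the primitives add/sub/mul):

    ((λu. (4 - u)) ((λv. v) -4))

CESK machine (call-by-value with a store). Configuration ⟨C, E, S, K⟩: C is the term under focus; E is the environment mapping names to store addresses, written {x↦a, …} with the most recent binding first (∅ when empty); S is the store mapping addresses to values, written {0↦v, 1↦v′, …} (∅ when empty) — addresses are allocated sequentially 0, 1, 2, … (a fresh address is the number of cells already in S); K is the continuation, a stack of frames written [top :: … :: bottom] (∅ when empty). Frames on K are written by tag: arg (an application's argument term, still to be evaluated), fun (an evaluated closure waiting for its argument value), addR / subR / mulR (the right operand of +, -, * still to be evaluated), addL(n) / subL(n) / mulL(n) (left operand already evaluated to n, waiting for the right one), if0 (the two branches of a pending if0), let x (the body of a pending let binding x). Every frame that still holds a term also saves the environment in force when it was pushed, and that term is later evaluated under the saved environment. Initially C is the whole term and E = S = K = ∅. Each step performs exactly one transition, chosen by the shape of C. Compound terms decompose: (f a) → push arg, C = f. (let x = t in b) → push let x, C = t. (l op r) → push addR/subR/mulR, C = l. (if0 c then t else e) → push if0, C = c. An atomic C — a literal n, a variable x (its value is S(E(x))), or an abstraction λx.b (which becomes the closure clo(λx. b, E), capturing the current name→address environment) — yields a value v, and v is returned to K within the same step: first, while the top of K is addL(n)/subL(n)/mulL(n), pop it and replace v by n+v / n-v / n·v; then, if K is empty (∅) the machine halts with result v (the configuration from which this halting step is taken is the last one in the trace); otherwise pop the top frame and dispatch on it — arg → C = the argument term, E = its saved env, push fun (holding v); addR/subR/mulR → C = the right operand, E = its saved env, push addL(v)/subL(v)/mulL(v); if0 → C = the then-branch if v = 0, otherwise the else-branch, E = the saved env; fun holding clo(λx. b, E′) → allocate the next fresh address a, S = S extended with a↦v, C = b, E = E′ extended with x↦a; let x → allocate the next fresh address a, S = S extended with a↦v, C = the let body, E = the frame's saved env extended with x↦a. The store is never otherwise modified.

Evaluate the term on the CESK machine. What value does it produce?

Answer: 8

Machine steps:
t=0: [C=((λu. (4 - u)) ((λv. v) -4)) | E=∅ | S=∅ | K=∅]
t=1: [C=(λu. (4 - u)) | E=∅ | S=∅ | K=[arg]]
t=2: [C=((λv. v) -4) | E=∅ | S=∅ | K=[fun]]
t=3: [C=(λv. v) | E=∅ | S=∅ | K=[arg :: fun]]
t=4: [C=-4 | E=∅ | S=∅ | K=[fun :: fun]]
t=5: [C=v | E={v↦0} | S={0↦-4} | K=[fun]]
t=6: [C=(4 - u) | E={u↦1} | S={0↦-4, 1↦-4} | K=∅]
t=7: [C=4 | E={u↦1} | S={0↦-4, 1↦-4} | K=[subR]]
t=8: [C=u | E={u↦1} | S={0↦-4, 1↦-4} | K=[subL(4)]]
→ final value 8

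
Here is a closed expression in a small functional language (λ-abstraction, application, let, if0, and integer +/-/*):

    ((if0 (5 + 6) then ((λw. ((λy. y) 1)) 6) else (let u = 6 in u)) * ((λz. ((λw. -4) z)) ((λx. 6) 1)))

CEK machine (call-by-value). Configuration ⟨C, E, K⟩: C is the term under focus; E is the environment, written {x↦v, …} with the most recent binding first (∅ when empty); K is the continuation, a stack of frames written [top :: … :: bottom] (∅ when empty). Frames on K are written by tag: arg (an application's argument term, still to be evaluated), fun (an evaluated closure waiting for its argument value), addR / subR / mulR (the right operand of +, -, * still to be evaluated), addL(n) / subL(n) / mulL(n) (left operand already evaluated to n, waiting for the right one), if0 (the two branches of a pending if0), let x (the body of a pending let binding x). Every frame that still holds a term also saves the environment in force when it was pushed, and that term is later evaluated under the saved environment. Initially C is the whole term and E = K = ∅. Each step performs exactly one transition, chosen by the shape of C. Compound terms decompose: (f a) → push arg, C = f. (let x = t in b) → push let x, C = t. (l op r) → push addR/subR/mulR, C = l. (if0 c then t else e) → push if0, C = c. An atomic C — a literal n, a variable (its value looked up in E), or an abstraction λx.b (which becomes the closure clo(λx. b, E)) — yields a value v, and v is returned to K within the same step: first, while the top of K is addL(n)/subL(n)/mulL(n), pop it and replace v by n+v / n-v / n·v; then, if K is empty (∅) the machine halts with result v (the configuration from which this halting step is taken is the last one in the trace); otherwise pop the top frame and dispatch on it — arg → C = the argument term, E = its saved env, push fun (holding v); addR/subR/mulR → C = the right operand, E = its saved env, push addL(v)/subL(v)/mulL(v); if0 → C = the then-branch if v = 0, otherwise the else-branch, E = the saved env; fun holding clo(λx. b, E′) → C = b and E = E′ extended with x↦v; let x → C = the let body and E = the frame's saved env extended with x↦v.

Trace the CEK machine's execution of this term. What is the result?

t=0: <C=((if0 (5 + 6) then ((λw. ((λy. y) 1)) 6) else (let u = 6 in u)) * ((λz. ((λw. -4) z)) ((λx. 6) 1))), E=∅, K=∅>
t=1: <C=(if0 (5 + 6) then ((λw. ((λy. y) 1)) 6) else (let u = 6 in u)), E=∅, K=[mulR]>
t=2: <C=(5 + 6), E=∅, K=[if0 :: mulR]>
t=3: <C=5, E=∅, K=[addR :: if0 :: mulR]>
t=4: <C=6, E=∅, K=[addL(5) :: if0 :: mulR]>
t=5: <C=(let u = 6 in u), E=∅, K=[mulR]>
t=6: <C=6, E=∅, K=[let u :: mulR]>
t=7: <C=u, E={u↦6}, K=[mulR]>
t=8: <C=((λz. ((λw. -4) z)) ((λx. 6) 1)), E=∅, K=[mulL(6)]>
t=9: <C=(λz. ((λw. -4) z)), E=∅, K=[arg :: mulL(6)]>
t=10: <C=((λx. 6) 1), E=∅, K=[fun :: mulL(6)]>
t=11: <C=(λx. 6), E=∅, K=[arg :: fun :: mulL(6)]>
t=12: <C=1, E=∅, K=[fun :: fun :: mulL(6)]>
t=13: <C=6, E={x↦1}, K=[fun :: mulL(6)]>
t=14: <C=((λw. -4) z), E={z↦6}, K=[mulL(6)]>
t=15: <C=(λw. -4), E={z↦6}, K=[arg :: mulL(6)]>
t=16: <C=z, E={z↦6}, K=[fun :: mulL(6)]>
t=17: <C=-4, E={w↦6, z↦6}, K=[mulL(6)]>
→ final value -24

Answer: -24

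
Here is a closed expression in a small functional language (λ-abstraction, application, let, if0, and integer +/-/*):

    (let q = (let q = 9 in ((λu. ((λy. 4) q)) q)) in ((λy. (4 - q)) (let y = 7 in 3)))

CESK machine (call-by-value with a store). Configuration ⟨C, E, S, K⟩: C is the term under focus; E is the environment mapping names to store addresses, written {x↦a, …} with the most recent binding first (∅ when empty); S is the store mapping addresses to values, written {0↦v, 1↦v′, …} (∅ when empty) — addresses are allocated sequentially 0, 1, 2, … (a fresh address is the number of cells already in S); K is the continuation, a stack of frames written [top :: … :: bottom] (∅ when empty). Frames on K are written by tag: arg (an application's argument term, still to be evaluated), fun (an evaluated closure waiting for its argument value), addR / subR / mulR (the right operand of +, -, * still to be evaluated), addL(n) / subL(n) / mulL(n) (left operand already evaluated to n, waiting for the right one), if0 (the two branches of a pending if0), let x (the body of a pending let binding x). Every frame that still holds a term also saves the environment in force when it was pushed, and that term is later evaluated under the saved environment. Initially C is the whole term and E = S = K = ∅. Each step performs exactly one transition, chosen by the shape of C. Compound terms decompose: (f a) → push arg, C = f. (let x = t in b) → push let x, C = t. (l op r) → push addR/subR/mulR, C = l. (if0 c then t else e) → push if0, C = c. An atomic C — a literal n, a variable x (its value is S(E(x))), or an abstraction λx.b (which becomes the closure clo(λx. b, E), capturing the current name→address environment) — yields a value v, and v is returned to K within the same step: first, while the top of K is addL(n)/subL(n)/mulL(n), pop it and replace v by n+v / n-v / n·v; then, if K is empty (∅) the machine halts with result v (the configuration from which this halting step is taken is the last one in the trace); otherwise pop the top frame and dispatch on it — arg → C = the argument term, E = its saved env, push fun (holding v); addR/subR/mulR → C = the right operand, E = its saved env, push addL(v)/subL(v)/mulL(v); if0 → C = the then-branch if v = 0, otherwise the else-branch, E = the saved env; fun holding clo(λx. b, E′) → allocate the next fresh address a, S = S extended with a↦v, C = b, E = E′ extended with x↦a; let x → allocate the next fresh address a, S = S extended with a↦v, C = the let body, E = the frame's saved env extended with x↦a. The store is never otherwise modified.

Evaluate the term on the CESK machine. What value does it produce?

Answer: 0

Execution trace:
t=0: ⟨C=(let q = (let q = 9 in ((λu. ((λy. 4) q)) q)) in ((λy. (4 - q)) (let y = 7 in 3))); E=∅; S=∅; K=∅⟩
t=1: ⟨C=(let q = 9 in ((λu. ((λy. 4) q)) q)); E=∅; S=∅; K=[let q]⟩
t=2: ⟨C=9; E=∅; S=∅; K=[let q :: let q]⟩
t=3: ⟨C=((λu. ((λy. 4) q)) q); E={q↦0}; S={0↦9}; K=[let q]⟩
t=4: ⟨C=(λu. ((λy. 4) q)); E={q↦0}; S={0↦9}; K=[arg :: let q]⟩
t=5: ⟨C=q; E={q↦0}; S={0↦9}; K=[fun :: let q]⟩
t=6: ⟨C=((λy. 4) q); E={u↦1, q↦0}; S={0↦9, 1↦9}; K=[let q]⟩
t=7: ⟨C=(λy. 4); E={u↦1, q↦0}; S={0↦9, 1↦9}; K=[arg :: let q]⟩
t=8: ⟨C=q; E={u↦1, q↦0}; S={0↦9, 1↦9}; K=[fun :: let q]⟩
t=9: ⟨C=4; E={y↦2, u↦1, q↦0}; S={0↦9, 1↦9, 2↦9}; K=[let q]⟩
t=10: ⟨C=((λy. (4 - q)) (let y = 7 in 3)); E={q↦3}; S={0↦9, 1↦9, 2↦9, 3↦4}; K=∅⟩
t=11: ⟨C=(λy. (4 - q)); E={q↦3}; S={0↦9, 1↦9, 2↦9, 3↦4}; K=[arg]⟩
t=12: ⟨C=(let y = 7 in 3); E={q↦3}; S={0↦9, 1↦9, 2↦9, 3↦4}; K=[fun]⟩
t=13: ⟨C=7; E={q↦3}; S={0↦9, 1↦9, 2↦9, 3↦4}; K=[let y :: fun]⟩
t=14: ⟨C=3; E={y↦4, q↦3}; S={0↦9, 1↦9, 2↦9, 3↦4, 4↦7}; K=[fun]⟩
t=15: ⟨C=(4 - q); E={y↦5, q↦3}; S={0↦9, 1↦9, 2↦9, 3↦4, 4↦7, 5↦3}; K=∅⟩
t=16: ⟨C=4; E={y↦5, q↦3}; S={0↦9, 1↦9, 2↦9, 3↦4, 4↦7, 5↦3}; K=[subR]⟩
t=17: ⟨C=q; E={y↦5, q↦3}; S={0↦9, 1↦9, 2↦9, 3↦4, 4↦7, 5↦3}; K=[subL(4)]⟩
→ final value 0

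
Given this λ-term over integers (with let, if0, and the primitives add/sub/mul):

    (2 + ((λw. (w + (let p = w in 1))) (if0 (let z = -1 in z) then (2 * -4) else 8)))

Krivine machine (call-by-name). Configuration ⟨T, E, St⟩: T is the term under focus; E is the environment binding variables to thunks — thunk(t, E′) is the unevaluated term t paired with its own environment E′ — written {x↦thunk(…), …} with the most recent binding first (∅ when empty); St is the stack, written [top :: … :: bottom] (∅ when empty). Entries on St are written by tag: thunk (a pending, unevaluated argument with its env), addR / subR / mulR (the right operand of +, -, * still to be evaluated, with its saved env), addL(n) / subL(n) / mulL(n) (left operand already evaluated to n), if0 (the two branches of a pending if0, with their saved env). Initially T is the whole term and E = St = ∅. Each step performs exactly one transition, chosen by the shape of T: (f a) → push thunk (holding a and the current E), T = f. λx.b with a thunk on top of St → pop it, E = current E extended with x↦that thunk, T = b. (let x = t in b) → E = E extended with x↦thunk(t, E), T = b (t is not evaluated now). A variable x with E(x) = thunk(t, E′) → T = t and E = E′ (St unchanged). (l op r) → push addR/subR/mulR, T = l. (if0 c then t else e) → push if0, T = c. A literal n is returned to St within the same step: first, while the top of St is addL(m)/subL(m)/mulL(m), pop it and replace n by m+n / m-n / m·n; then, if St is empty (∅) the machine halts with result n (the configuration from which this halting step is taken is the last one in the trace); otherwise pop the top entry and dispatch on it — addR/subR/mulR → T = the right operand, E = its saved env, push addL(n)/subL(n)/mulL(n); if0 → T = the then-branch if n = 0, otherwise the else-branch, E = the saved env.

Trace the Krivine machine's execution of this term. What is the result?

Answer: 11

Derivation:
0. <T=(2 + ((λw. (w + (let p = w in 1))) (if0 (let z = -1 in z) then (2 * -4) else 8))), E=∅, St=∅>
1. <T=2, E=∅, St=[addR]>
2. <T=((λw. (w + (let p = w in 1))) (if0 (let z = -1 in z) then (2 * -4) else 8)), E=∅, St=[addL(2)]>
3. <T=(λw. (w + (let p = w in 1))), E=∅, St=[thunk :: addL(2)]>
4. <T=(w + (let p = w in 1)), E={w↦thunk((if0 (let z = -1 in z) then (2 * -4) else 8), ∅)}, St=[addL(2)]>
5. <T=w, E={w↦thunk((if0 (let z = -1 in z) then (2 * -4) else 8), ∅)}, St=[addR :: addL(2)]>
6. <T=(if0 (let z = -1 in z) then (2 * -4) else 8), E=∅, St=[addR :: addL(2)]>
7. <T=(let z = -1 in z), E=∅, St=[if0 :: addR :: addL(2)]>
8. <T=z, E={z↦thunk(-1, ∅)}, St=[if0 :: addR :: addL(2)]>
9. <T=-1, E=∅, St=[if0 :: addR :: addL(2)]>
10. <T=8, E=∅, St=[addR :: addL(2)]>
11. <T=(let p = w in 1), E={w↦thunk((if0 (let z = -1 in z) then (2 * -4) else 8), ∅)}, St=[addL(8) :: addL(2)]>
12. <T=1, E={p↦thunk(w, {w↦thunk((if0 (let z = -1 in z) then (2 * -4) else 8), ∅)}), w↦thunk((if0 (let z = -1 in z) then (2 * -4) else 8), ∅)}, St=[addL(8) :: addL(2)]>
→ final value 11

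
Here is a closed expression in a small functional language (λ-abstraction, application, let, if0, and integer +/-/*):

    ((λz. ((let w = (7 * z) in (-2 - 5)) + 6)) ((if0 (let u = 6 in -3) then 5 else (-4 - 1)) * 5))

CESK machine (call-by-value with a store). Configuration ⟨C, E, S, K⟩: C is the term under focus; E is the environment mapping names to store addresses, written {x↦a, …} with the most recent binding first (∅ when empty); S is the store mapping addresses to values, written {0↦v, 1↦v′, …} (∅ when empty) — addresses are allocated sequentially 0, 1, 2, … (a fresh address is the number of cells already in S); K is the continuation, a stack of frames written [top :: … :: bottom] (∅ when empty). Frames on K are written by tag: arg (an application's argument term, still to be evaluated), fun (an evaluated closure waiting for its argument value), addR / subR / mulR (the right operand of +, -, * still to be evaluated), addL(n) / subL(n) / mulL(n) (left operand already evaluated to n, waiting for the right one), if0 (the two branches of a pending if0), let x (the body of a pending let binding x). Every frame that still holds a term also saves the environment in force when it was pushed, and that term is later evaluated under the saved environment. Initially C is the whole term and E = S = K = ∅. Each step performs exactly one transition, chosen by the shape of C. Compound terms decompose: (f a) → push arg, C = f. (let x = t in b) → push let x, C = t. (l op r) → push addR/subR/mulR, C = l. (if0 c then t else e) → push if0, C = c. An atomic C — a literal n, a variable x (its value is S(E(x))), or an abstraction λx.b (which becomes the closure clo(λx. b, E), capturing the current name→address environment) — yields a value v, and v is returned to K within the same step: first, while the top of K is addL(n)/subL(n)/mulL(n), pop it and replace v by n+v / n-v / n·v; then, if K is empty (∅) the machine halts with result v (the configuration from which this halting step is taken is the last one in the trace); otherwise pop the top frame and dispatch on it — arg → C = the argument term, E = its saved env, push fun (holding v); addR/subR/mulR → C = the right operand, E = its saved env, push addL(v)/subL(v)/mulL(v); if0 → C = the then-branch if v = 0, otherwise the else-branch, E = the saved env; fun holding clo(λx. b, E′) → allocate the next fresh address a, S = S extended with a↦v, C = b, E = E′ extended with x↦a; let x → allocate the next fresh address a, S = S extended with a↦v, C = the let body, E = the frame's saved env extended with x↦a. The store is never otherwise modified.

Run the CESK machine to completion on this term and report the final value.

[0] <C=((λz. ((let w = (7 * z) in (-2 - 5)) + 6)) ((if0 (let u = 6 in -3) then 5 else (-4 - 1)) * 5)), E=∅, S=∅, K=∅>
[1] <C=(λz. ((let w = (7 * z) in (-2 - 5)) + 6)), E=∅, S=∅, K=[arg]>
[2] <C=((if0 (let u = 6 in -3) then 5 else (-4 - 1)) * 5), E=∅, S=∅, K=[fun]>
[3] <C=(if0 (let u = 6 in -3) then 5 else (-4 - 1)), E=∅, S=∅, K=[mulR :: fun]>
[4] <C=(let u = 6 in -3), E=∅, S=∅, K=[if0 :: mulR :: fun]>
[5] <C=6, E=∅, S=∅, K=[let u :: if0 :: mulR :: fun]>
[6] <C=-3, E={u↦0}, S={0↦6}, K=[if0 :: mulR :: fun]>
[7] <C=(-4 - 1), E=∅, S={0↦6}, K=[mulR :: fun]>
[8] <C=-4, E=∅, S={0↦6}, K=[subR :: mulR :: fun]>
[9] <C=1, E=∅, S={0↦6}, K=[subL(-4) :: mulR :: fun]>
[10] <C=5, E=∅, S={0↦6}, K=[mulL(-5) :: fun]>
[11] <C=((let w = (7 * z) in (-2 - 5)) + 6), E={z↦1}, S={0↦6, 1↦-25}, K=∅>
[12] <C=(let w = (7 * z) in (-2 - 5)), E={z↦1}, S={0↦6, 1↦-25}, K=[addR]>
[13] <C=(7 * z), E={z↦1}, S={0↦6, 1↦-25}, K=[let w :: addR]>
[14] <C=7, E={z↦1}, S={0↦6, 1↦-25}, K=[mulR :: let w :: addR]>
[15] <C=z, E={z↦1}, S={0↦6, 1↦-25}, K=[mulL(7) :: let w :: addR]>
[16] <C=(-2 - 5), E={w↦2, z↦1}, S={0↦6, 1↦-25, 2↦-175}, K=[addR]>
[17] <C=-2, E={w↦2, z↦1}, S={0↦6, 1↦-25, 2↦-175}, K=[subR :: addR]>
[18] <C=5, E={w↦2, z↦1}, S={0↦6, 1↦-25, 2↦-175}, K=[subL(-2) :: addR]>
[19] <C=6, E={z↦1}, S={0↦6, 1↦-25, 2↦-175}, K=[addL(-7)]>
→ final value -1

Answer: -1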